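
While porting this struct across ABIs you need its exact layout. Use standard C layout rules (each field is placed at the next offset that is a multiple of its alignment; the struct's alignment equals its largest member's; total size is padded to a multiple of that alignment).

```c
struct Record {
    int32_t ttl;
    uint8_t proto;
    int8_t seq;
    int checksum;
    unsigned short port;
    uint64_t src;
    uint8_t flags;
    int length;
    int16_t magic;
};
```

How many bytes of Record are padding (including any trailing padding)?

13

0..4  ttl  (4B, 4-aligned)
4..5  proto  (1B, 1-aligned)
5..6  seq  (1B, 1-aligned)
6..8  -- padding (2B)
8..12  checksum  (4B, 4-aligned)
12..14  port  (2B, 2-aligned)
14..16  -- padding (2B)
16..24  src  (8B, 8-aligned)
24..25  flags  (1B, 1-aligned)
25..28  -- padding (3B)
28..32  length  (4B, 4-aligned)
32..34  magic  (2B, 2-aligned)
34..40  -- tail padding (6B)
sizeof = 40, alignof = 8
data bytes 27, size 40 → padding 13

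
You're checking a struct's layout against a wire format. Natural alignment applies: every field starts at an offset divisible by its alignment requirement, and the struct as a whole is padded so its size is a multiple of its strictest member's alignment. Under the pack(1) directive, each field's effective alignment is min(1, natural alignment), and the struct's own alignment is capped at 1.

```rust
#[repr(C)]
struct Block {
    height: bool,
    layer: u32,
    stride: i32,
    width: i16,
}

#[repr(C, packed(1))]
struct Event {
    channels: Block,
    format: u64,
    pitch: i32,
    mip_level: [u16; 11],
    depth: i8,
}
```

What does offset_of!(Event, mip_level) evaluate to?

28

Block: @0: height [1B, align 1] → 1; +3 pad (align 4); @4: layer [4B, align 4] → 8; @8: stride [4B, align 4] → 12; @12: width [2B, align 2] → 14; +2 tail pad (align 4); size 16, align 4
@0: channels [16B, align 1] → 16
@16: format [8B, align 1] → 24
@24: pitch [4B, align 1] → 28
@28: mip_level [22B, align 1] → 50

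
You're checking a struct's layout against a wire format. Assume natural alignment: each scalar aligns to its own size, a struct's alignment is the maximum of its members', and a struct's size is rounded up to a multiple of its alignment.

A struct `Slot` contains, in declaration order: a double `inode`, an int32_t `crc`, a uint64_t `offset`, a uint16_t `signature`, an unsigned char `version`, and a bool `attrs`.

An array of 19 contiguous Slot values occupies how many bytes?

@0: inode [8B, align 8] → 8
@8: crc [4B, align 4] → 12
+4 pad (align 8)
@16: offset [8B, align 8] → 24
@24: signature [2B, align 2] → 26
@26: version [1B, align 1] → 27
@27: attrs [1B, align 1] → 28
+4 tail pad (align 8)
size 32, align 8
array of 19: 19 × 32 = 608

608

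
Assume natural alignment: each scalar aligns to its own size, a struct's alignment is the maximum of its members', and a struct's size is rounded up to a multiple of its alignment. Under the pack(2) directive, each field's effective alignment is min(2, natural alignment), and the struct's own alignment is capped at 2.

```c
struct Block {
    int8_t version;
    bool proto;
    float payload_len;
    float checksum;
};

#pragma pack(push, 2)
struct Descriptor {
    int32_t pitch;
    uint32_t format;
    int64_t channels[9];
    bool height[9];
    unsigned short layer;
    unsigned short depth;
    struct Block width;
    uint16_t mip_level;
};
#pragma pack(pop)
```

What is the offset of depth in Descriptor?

Block: @0: version [1B, align 1] → 1; @1: proto [1B, align 1] → 2; +2 pad (align 4); @4: payload_len [4B, align 4] → 8; @8: checksum [4B, align 4] → 12; size 12, align 4
@0: pitch [4B, align 2] → 4
@4: format [4B, align 2] → 8
@8: channels [72B, align 2] → 80
@80: height [9B, align 1] → 89
+1 pad (align 2)
@90: layer [2B, align 2] → 92
@92: depth [2B, align 2] → 94

92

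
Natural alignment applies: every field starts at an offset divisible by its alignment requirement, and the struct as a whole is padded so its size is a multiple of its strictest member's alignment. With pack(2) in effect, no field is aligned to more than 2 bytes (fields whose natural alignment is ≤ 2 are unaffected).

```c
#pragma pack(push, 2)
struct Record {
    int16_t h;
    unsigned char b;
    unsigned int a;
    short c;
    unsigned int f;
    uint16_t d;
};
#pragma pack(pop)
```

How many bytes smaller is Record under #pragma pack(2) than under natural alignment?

4

natural layout:
  @0: h [2B, align 2] → 2
  @2: b [1B, align 1] → 3
  +1 pad (align 4)
  @4: a [4B, align 4] → 8
  @8: c [2B, align 2] → 10
  +2 pad (align 4)
  @12: f [4B, align 4] → 16
  @16: d [2B, align 2] → 18
  +2 tail pad (align 4)
  size 20, align 4
packed(2) layout:
  @0: h [2B, align 2] → 2
  @2: b [1B, align 1] → 3
  +1 pad (align 2)
  @4: a [4B, align 2] → 8
  @8: c [2B, align 2] → 10
  @10: f [4B, align 2] → 14
  @14: d [2B, align 2] → 16
  size 16, align 2
20 − 16 = 4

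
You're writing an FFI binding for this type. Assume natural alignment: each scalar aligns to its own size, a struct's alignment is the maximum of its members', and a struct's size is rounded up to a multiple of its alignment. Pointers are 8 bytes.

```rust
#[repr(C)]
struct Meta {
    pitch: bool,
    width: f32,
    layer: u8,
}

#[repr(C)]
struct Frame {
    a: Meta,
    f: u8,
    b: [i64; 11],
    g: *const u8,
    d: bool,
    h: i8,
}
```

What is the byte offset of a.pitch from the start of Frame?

0

Meta: @0: pitch [1B, align 1] → 1; +3 pad (align 4); @4: width [4B, align 4] → 8; @8: layer [1B, align 1] → 9; +3 tail pad (align 4); size 12, align 4
@0: a [12B, align 4] → 12
within Meta: pitch at 0
0 + 0 = 0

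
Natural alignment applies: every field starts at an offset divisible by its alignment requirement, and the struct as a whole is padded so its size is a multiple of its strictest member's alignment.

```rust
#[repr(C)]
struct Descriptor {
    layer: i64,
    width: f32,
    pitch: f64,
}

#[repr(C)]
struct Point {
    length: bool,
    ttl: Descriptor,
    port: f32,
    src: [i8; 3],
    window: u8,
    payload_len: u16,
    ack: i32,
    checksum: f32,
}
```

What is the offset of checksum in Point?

48

Descriptor: layer at 0 (size 8, align 8) → ends 8; width at 8 (size 4, align 4) → ends 12; pad 4 to align 8 for pitch; pitch at 16 (size 8, align 8) → ends 24; total 24 bytes, alignment 8
length at 0 (size 1, align 1) → ends 1
pad 7 to align 8 for ttl
ttl at 8 (size 24, align 8) → ends 32
port at 32 (size 4, align 4) → ends 36
src at 36 (size 3, align 1) → ends 39
window at 39 (size 1, align 1) → ends 40
payload_len at 40 (size 2, align 2) → ends 42
pad 2 to align 4 for ack
ack at 44 (size 4, align 4) → ends 48
checksum at 48 (size 4, align 4) → ends 52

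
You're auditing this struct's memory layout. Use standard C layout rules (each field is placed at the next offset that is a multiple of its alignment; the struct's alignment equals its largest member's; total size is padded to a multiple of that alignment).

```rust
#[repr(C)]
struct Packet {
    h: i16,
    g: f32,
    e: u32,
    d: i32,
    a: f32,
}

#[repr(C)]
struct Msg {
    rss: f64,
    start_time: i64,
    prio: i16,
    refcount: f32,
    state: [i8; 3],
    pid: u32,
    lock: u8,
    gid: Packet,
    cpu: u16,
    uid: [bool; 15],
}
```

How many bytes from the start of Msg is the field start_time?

8

Packet: @0: h [2B, align 2] → 2; +2 pad (align 4); @4: g [4B, align 4] → 8; @8: e [4B, align 4] → 12; @12: d [4B, align 4] → 16; @16: a [4B, align 4] → 20; size 20, align 4
@0: rss [8B, align 8] → 8
@8: start_time [8B, align 8] → 16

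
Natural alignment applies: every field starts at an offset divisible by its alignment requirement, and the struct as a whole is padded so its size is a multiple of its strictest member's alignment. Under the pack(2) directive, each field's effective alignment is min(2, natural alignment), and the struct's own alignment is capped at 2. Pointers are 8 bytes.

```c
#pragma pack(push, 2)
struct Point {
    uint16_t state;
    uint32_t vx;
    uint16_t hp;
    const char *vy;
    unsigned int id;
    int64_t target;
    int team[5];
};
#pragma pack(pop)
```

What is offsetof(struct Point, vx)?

2

@0: state [2B, align 2] → 2
@2: vx [4B, align 2] → 6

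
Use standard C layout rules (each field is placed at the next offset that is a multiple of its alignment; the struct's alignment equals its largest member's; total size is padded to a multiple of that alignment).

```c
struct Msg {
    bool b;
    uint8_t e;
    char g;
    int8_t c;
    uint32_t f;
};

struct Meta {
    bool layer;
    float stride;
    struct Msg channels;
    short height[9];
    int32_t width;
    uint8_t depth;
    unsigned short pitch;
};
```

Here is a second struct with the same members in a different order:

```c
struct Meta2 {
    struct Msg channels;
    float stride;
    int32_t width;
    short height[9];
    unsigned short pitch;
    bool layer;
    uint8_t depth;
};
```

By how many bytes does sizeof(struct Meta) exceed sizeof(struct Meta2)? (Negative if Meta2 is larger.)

4

Msg: 0..1  b  (1B, 1-aligned); 1..2  e  (1B, 1-aligned); 2..3  g  (1B, 1-aligned); 3..4  c  (1B, 1-aligned); 4..8  f  (4B, 4-aligned); sizeof = 8, alignof = 4
0..1  layer  (1B, 1-aligned)
1..4  -- padding (3B)
4..8  stride  (4B, 4-aligned)
8..16  channels  (8B, 4-aligned)
16..34  height  (18B, 2-aligned)
34..36  -- padding (2B)
36..40  width  (4B, 4-aligned)
40..41  depth  (1B, 1-aligned)
41..42  -- padding (1B)
42..44  pitch  (2B, 2-aligned)
sizeof = 44, alignof = 4
— Meta2 —
0..8  channels  (8B, 4-aligned)
8..12  stride  (4B, 4-aligned)
12..16  width  (4B, 4-aligned)
16..34  height  (18B, 2-aligned)
34..36  pitch  (2B, 2-aligned)
36..37  layer  (1B, 1-aligned)
37..38  depth  (1B, 1-aligned)
38..40  -- tail padding (2B)
sizeof = 40, alignof = 4
44 − 40 = 4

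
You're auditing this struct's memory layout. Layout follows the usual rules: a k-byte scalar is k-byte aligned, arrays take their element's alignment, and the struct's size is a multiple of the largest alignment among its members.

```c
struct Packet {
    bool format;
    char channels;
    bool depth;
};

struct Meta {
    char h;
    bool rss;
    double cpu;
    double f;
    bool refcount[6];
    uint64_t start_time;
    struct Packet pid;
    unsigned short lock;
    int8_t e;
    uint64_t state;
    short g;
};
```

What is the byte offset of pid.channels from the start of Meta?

Packet: 0..1  format  (1B, 1-aligned); 1..2  channels  (1B, 1-aligned); 2..3  depth  (1B, 1-aligned); sizeof = 3, alignof = 1
0..1  h  (1B, 1-aligned)
1..2  rss  (1B, 1-aligned)
2..8  -- padding (6B)
8..16  cpu  (8B, 8-aligned)
16..24  f  (8B, 8-aligned)
24..30  refcount  (6B, 1-aligned)
30..32  -- padding (2B)
32..40  start_time  (8B, 8-aligned)
40..43  pid  (3B, 1-aligned)
within Packet: channels at 1
40 + 1 = 41

41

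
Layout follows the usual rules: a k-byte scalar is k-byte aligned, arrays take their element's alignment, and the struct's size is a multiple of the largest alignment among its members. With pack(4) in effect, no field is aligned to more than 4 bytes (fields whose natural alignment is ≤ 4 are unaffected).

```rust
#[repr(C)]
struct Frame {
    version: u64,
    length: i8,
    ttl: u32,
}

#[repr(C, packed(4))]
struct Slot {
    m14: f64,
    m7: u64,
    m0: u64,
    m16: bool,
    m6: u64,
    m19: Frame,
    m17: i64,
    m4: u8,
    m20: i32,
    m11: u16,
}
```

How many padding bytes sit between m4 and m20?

Frame: @0: version [8B, align 8] → 8; @8: length [1B, align 1] → 9; +3 pad (align 4); @12: ttl [4B, align 4] → 16; size 16, align 8
@0: m14 [8B, align 4] → 8
@8: m7 [8B, align 4] → 16
@16: m0 [8B, align 4] → 24
@24: m16 [1B, align 1] → 25
+3 pad (align 4)
@28: m6 [8B, align 4] → 36
@36: m19 [16B, align 4] → 52
@52: m17 [8B, align 4] → 60
@60: m4 [1B, align 1] → 61
+3 pad (align 4)
@64: m20 [4B, align 4] → 68

3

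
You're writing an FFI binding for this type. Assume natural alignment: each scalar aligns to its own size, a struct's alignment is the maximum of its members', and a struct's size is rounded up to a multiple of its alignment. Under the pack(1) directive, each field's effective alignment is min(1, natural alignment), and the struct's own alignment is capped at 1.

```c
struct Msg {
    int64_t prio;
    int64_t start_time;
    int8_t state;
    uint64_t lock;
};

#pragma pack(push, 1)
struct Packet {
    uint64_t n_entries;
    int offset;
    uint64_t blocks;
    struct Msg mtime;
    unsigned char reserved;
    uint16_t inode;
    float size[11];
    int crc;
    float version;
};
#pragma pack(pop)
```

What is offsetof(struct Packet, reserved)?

Msg: 0..8  prio  (8B, 8-aligned); 8..16  start_time  (8B, 8-aligned); 16..17  state  (1B, 1-aligned); 17..24  -- padding (7B); 24..32  lock  (8B, 8-aligned); sizeof = 32, alignof = 8
0..8  n_entries  (8B, 1-aligned)
8..12  offset  (4B, 1-aligned)
12..20  blocks  (8B, 1-aligned)
20..52  mtime  (32B, 1-aligned)
52..53  reserved  (1B, 1-aligned)

52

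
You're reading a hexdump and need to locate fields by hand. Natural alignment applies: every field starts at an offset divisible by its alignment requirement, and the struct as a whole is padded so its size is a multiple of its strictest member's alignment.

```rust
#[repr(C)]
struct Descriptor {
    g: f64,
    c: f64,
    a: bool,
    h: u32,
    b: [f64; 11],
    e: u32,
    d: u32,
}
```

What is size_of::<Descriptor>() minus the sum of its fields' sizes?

@0: g [8B, align 8] → 8
@8: c [8B, align 8] → 16
@16: a [1B, align 1] → 17
+3 pad (align 4)
@20: h [4B, align 4] → 24
@24: b [88B, align 8] → 112
@112: e [4B, align 4] → 116
@116: d [4B, align 4] → 120
size 120, align 8
data bytes 117, size 120 → padding 3

3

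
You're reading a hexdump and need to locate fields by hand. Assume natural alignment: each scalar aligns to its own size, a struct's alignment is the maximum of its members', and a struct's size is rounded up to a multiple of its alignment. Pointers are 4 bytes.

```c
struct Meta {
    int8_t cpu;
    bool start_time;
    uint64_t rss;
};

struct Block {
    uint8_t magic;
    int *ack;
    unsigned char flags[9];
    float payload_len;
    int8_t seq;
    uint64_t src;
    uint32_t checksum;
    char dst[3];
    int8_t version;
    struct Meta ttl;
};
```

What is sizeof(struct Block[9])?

576

Meta: @0: cpu [1B, align 1] → 1; @1: start_time [1B, align 1] → 2; +6 pad (align 8); @8: rss [8B, align 8] → 16; size 16, align 8
@0: magic [1B, align 1] → 1
+3 pad (align 4)
@4: ack [4B, align 4] → 8
@8: flags [9B, align 1] → 17
+3 pad (align 4)
@20: payload_len [4B, align 4] → 24
@24: seq [1B, align 1] → 25
+7 pad (align 8)
@32: src [8B, align 8] → 40
@40: checksum [4B, align 4] → 44
@44: dst [3B, align 1] → 47
@47: version [1B, align 1] → 48
@48: ttl [16B, align 8] → 64
size 64, align 8
array of 9: 9 × 64 = 576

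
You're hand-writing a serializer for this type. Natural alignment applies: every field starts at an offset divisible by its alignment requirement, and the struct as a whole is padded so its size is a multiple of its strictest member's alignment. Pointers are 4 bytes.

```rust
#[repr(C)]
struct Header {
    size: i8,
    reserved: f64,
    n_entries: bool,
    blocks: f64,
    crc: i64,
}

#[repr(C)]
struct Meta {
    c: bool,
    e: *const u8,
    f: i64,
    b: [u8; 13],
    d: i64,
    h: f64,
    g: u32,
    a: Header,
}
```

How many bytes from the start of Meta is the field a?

56

Header: size at 0 (size 1, align 1) → ends 1; pad 7 to align 8 for reserved; reserved at 8 (size 8, align 8) → ends 16; n_entries at 16 (size 1, align 1) → ends 17; pad 7 to align 8 for blocks; blocks at 24 (size 8, align 8) → ends 32; crc at 32 (size 8, align 8) → ends 40; total 40 bytes, alignment 8
c at 0 (size 1, align 1) → ends 1
pad 3 to align 4 for e
e at 4 (size 4, align 4) → ends 8
f at 8 (size 8, align 8) → ends 16
b at 16 (size 13, align 1) → ends 29
pad 3 to align 8 for d
d at 32 (size 8, align 8) → ends 40
h at 40 (size 8, align 8) → ends 48
g at 48 (size 4, align 4) → ends 52
pad 4 to align 8 for a
a at 56 (size 40, align 8) → ends 96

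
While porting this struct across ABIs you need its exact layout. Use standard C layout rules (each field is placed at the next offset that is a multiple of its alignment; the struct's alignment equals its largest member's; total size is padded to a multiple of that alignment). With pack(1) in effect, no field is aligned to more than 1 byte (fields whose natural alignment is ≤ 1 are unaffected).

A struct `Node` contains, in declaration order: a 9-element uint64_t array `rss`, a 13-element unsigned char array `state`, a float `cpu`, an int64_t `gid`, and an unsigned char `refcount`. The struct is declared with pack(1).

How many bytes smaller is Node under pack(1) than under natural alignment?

14

natural layout:
  @0: rss [72B, align 8] → 72
  @72: state [13B, align 1] → 85
  +3 pad (align 4)
  @88: cpu [4B, align 4] → 92
  +4 pad (align 8)
  @96: gid [8B, align 8] → 104
  @104: refcount [1B, align 1] → 105
  +7 tail pad (align 8)
  size 112, align 8
packed(1) layout:
  @0: rss [72B, align 1] → 72
  @72: state [13B, align 1] → 85
  @85: cpu [4B, align 1] → 89
  @89: gid [8B, align 1] → 97
  @97: refcount [1B, align 1] → 98
  size 98, align 1
112 − 98 = 14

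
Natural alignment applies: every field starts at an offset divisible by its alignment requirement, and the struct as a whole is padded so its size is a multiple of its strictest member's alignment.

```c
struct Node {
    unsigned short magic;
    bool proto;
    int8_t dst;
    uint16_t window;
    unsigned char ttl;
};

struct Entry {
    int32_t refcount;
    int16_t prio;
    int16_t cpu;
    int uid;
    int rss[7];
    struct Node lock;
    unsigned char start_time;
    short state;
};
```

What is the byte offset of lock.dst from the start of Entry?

Node: 0..2  magic  (2B, 2-aligned); 2..3  proto  (1B, 1-aligned); 3..4  dst  (1B, 1-aligned); 4..6  window  (2B, 2-aligned); 6..7  ttl  (1B, 1-aligned); 7..8  -- tail padding (1B); sizeof = 8, alignof = 2
0..4  refcount  (4B, 4-aligned)
4..6  prio  (2B, 2-aligned)
6..8  cpu  (2B, 2-aligned)
8..12  uid  (4B, 4-aligned)
12..40  rss  (28B, 4-aligned)
40..48  lock  (8B, 2-aligned)
within Node: dst at 3
40 + 3 = 43

43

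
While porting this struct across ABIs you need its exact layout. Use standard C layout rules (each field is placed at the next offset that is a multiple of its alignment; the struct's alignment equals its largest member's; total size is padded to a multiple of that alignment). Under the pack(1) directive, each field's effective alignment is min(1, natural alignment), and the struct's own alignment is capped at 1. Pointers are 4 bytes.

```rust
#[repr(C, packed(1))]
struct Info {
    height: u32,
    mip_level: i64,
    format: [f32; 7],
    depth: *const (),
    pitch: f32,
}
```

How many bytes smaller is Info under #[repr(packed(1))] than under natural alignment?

8

natural layout:
  0..4  height  (4B, 4-aligned)
  4..8  -- padding (4B)
  8..16  mip_level  (8B, 8-aligned)
  16..44  format  (28B, 4-aligned)
  44..48  depth  (4B, 4-aligned)
  48..52  pitch  (4B, 4-aligned)
  52..56  -- tail padding (4B)
  sizeof = 56, alignof = 8
packed(1) layout:
  0..4  height  (4B, 1-aligned)
  4..12  mip_level  (8B, 1-aligned)
  12..40  format  (28B, 1-aligned)
  40..44  depth  (4B, 1-aligned)
  44..48  pitch  (4B, 1-aligned)
  sizeof = 48, alignof = 1
56 − 48 = 8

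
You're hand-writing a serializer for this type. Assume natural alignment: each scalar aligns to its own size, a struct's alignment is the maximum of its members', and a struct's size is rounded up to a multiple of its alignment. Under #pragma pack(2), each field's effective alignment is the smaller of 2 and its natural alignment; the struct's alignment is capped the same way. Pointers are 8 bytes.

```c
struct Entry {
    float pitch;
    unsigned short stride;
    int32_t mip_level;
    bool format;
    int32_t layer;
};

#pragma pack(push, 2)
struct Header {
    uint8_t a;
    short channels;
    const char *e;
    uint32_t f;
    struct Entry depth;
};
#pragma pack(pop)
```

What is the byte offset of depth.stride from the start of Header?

20

Entry: 0..4  pitch  (4B, 4-aligned); 4..6  stride  (2B, 2-aligned); 6..8  -- padding (2B); 8..12  mip_level  (4B, 4-aligned); 12..13  format  (1B, 1-aligned); 13..16  -- padding (3B); 16..20  layer  (4B, 4-aligned); sizeof = 20, alignof = 4
0..1  a  (1B, 1-aligned)
1..2  -- padding (1B)
2..4  channels  (2B, 2-aligned)
4..12  e  (8B, 2-aligned)
12..16  f  (4B, 2-aligned)
16..36  depth  (20B, 2-aligned)
within Entry: stride at 4
16 + 4 = 20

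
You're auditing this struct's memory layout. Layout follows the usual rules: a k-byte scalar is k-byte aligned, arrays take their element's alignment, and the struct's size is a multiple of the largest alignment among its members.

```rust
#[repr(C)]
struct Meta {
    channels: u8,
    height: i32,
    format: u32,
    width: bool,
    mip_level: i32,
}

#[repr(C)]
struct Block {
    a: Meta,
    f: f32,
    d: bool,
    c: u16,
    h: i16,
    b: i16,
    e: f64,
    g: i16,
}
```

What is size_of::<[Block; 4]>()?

Meta: @0: channels [1B, align 1] → 1; +3 pad (align 4); @4: height [4B, align 4] → 8; @8: format [4B, align 4] → 12; @12: width [1B, align 1] → 13; +3 pad (align 4); @16: mip_level [4B, align 4] → 20; size 20, align 4
@0: a [20B, align 4] → 20
@20: f [4B, align 4] → 24
@24: d [1B, align 1] → 25
+1 pad (align 2)
@26: c [2B, align 2] → 28
@28: h [2B, align 2] → 30
@30: b [2B, align 2] → 32
@32: e [8B, align 8] → 40
@40: g [2B, align 2] → 42
+6 tail pad (align 8)
size 48, align 8
array of 4: 4 × 48 = 192

192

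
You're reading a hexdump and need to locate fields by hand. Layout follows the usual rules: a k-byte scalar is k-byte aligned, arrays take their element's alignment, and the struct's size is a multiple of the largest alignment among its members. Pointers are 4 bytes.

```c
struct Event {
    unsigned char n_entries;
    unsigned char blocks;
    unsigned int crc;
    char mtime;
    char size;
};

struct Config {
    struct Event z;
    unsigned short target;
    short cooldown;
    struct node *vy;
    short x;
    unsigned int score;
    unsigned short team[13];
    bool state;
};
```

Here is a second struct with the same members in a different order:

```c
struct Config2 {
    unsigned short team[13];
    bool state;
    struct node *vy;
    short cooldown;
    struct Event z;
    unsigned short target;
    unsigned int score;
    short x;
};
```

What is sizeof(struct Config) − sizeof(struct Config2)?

Event: 0..1  n_entries  (1B, 1-aligned); 1..2  blocks  (1B, 1-aligned); 2..4  -- padding (2B); 4..8  crc  (4B, 4-aligned); 8..9  mtime  (1B, 1-aligned); 9..10  size  (1B, 1-aligned); 10..12  -- tail padding (2B); sizeof = 12, alignof = 4
0..12  z  (12B, 4-aligned)
12..14  target  (2B, 2-aligned)
14..16  cooldown  (2B, 2-aligned)
16..20  vy  (4B, 4-aligned)
20..22  x  (2B, 2-aligned)
22..24  -- padding (2B)
24..28  score  (4B, 4-aligned)
28..54  team  (26B, 2-aligned)
54..55  state  (1B, 1-aligned)
55..56  -- tail padding (1B)
sizeof = 56, alignof = 4
— Config2 —
0..26  team  (26B, 2-aligned)
26..27  state  (1B, 1-aligned)
27..28  -- padding (1B)
28..32  vy  (4B, 4-aligned)
32..34  cooldown  (2B, 2-aligned)
34..36  -- padding (2B)
36..48  z  (12B, 4-aligned)
48..50  target  (2B, 2-aligned)
50..52  -- padding (2B)
52..56  score  (4B, 4-aligned)
56..58  x  (2B, 2-aligned)
58..60  -- tail padding (2B)
sizeof = 60, alignof = 4
56 − 60 = -4

-4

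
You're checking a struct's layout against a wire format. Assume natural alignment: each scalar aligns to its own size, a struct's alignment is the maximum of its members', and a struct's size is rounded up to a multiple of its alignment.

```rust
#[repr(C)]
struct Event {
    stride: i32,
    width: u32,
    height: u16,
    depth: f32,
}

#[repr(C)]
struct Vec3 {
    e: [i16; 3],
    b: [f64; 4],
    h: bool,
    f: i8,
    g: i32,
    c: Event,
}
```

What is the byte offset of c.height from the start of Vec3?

56

Event: stride at 0 (size 4, align 4) → ends 4; width at 4 (size 4, align 4) → ends 8; height at 8 (size 2, align 2) → ends 10; pad 2 to align 4 for depth; depth at 12 (size 4, align 4) → ends 16; total 16 bytes, alignment 4
e at 0 (size 6, align 2) → ends 6
pad 2 to align 8 for b
b at 8 (size 32, align 8) → ends 40
h at 40 (size 1, align 1) → ends 41
f at 41 (size 1, align 1) → ends 42
pad 2 to align 4 for g
g at 44 (size 4, align 4) → ends 48
c at 48 (size 16, align 4) → ends 64
within Event: height at 8
48 + 8 = 56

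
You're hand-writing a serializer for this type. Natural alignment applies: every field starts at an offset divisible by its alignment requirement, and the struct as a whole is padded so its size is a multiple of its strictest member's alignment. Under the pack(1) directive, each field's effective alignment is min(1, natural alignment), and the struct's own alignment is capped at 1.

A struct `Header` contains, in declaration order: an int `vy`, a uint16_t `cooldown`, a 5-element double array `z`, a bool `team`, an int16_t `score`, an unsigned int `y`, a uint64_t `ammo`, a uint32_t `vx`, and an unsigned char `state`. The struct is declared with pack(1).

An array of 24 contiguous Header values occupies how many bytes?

1584

0..4  vy  (4B, 1-aligned)
4..6  cooldown  (2B, 1-aligned)
6..46  z  (40B, 1-aligned)
46..47  team  (1B, 1-aligned)
47..49  score  (2B, 1-aligned)
49..53  y  (4B, 1-aligned)
53..61  ammo  (8B, 1-aligned)
61..65  vx  (4B, 1-aligned)
65..66  state  (1B, 1-aligned)
sizeof = 66, alignof = 1
array of 24: 24 × 66 = 1584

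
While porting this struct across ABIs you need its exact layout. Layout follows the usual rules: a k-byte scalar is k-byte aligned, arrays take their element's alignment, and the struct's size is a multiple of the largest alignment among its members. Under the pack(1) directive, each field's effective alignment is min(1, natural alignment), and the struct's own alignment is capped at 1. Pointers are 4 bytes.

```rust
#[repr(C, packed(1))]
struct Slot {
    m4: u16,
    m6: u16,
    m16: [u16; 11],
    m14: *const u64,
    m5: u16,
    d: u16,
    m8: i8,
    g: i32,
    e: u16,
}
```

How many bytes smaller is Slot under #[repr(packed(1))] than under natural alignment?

natural layout:
  @0: m4 [2B, align 2] → 2
  @2: m6 [2B, align 2] → 4
  @4: m16 [22B, align 2] → 26
  +2 pad (align 4)
  @28: m14 [4B, align 4] → 32
  @32: m5 [2B, align 2] → 34
  @34: d [2B, align 2] → 36
  @36: m8 [1B, align 1] → 37
  +3 pad (align 4)
  @40: g [4B, align 4] → 44
  @44: e [2B, align 2] → 46
  +2 tail pad (align 4)
  size 48, align 4
packed(1) layout:
  @0: m4 [2B, align 1] → 2
  @2: m6 [2B, align 1] → 4
  @4: m16 [22B, align 1] → 26
  @26: m14 [4B, align 1] → 30
  @30: m5 [2B, align 1] → 32
  @32: d [2B, align 1] → 34
  @34: m8 [1B, align 1] → 35
  @35: g [4B, align 1] → 39
  @39: e [2B, align 1] → 41
  size 41, align 1
48 − 41 = 7

7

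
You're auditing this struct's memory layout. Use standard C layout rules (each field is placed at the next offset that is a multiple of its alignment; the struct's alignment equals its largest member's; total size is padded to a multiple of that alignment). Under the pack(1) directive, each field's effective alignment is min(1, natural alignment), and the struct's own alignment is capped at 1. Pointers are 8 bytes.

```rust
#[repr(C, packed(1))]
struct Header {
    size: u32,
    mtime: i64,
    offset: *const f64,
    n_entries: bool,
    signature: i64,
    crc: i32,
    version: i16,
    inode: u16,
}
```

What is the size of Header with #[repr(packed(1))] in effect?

@0: size [4B, align 1] → 4
@4: mtime [8B, align 1] → 12
@12: offset [8B, align 1] → 20
@20: n_entries [1B, align 1] → 21
@21: signature [8B, align 1] → 29
@29: crc [4B, align 1] → 33
@33: version [2B, align 1] → 35
@35: inode [2B, align 1] → 37
size 37, align 1

37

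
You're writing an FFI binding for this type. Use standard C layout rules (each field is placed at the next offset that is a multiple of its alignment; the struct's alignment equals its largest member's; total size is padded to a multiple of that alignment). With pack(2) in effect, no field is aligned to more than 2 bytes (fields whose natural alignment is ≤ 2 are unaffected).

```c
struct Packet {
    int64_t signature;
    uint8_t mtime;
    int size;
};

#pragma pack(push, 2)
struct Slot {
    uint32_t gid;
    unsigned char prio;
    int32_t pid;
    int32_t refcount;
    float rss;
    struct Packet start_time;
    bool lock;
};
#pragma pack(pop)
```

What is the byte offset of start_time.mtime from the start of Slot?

26

Packet: signature at 0 (size 8, align 8) → ends 8; mtime at 8 (size 1, align 1) → ends 9; pad 3 to align 4 for size; size at 12 (size 4, align 4) → ends 16; total 16 bytes, alignment 8
gid at 0 (size 4, align 2) → ends 4
prio at 4 (size 1, align 1) → ends 5
pad 1 to align 2 for pid
pid at 6 (size 4, align 2) → ends 10
refcount at 10 (size 4, align 2) → ends 14
rss at 14 (size 4, align 2) → ends 18
start_time at 18 (size 16, align 2) → ends 34
within Packet: mtime at 8
18 + 8 = 26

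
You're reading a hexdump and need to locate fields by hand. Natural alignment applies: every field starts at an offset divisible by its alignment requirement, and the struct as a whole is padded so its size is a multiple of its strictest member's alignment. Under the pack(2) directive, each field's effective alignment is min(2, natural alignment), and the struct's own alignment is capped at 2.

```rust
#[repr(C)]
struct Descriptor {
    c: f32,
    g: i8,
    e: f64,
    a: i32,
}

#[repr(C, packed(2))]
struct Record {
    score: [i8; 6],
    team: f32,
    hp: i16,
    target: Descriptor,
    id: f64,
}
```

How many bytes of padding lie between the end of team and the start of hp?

Descriptor: @0: c [4B, align 4] → 4; @4: g [1B, align 1] → 5; +3 pad (align 8); @8: e [8B, align 8] → 16; @16: a [4B, align 4] → 20; +4 tail pad (align 8); size 24, align 8
@0: score [6B, align 1] → 6
@6: team [4B, align 2] → 10
@10: hp [2B, align 2] → 12

0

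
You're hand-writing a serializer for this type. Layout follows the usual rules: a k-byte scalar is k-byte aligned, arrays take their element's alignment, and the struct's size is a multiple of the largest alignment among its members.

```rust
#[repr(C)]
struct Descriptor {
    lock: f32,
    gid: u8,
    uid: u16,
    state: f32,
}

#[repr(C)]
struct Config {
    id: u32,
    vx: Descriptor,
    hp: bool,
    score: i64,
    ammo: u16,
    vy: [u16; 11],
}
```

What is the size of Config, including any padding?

Descriptor: lock at 0 (size 4, align 4) → ends 4; gid at 4 (size 1, align 1) → ends 5; pad 1 to align 2 for uid; uid at 6 (size 2, align 2) → ends 8; state at 8 (size 4, align 4) → ends 12; total 12 bytes, alignment 4
id at 0 (size 4, align 4) → ends 4
vx at 4 (size 12, align 4) → ends 16
hp at 16 (size 1, align 1) → ends 17
pad 7 to align 8 for score
score at 24 (size 8, align 8) → ends 32
ammo at 32 (size 2, align 2) → ends 34
vy at 34 (size 22, align 2) → ends 56
total 56 bytes, alignment 8

56 bytes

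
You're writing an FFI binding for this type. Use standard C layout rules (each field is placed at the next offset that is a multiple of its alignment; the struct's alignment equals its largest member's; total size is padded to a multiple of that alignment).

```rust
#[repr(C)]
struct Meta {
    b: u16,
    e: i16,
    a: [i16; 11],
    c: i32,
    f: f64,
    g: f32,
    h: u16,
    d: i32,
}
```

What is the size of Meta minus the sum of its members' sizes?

8

@0: b [2B, align 2] → 2
@2: e [2B, align 2] → 4
@4: a [22B, align 2] → 26
+2 pad (align 4)
@28: c [4B, align 4] → 32
@32: f [8B, align 8] → 40
@40: g [4B, align 4] → 44
@44: h [2B, align 2] → 46
+2 pad (align 4)
@48: d [4B, align 4] → 52
+4 tail pad (align 8)
size 56, align 8
data bytes 48, size 56 → padding 8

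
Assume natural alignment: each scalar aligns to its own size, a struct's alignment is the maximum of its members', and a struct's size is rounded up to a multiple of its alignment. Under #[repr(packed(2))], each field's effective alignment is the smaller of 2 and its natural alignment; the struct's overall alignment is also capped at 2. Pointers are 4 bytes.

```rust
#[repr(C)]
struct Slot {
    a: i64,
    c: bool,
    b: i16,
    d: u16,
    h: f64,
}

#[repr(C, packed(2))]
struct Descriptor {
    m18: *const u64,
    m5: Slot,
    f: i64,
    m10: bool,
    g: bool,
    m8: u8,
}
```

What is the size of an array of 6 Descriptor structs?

Slot: 0..8  a  (8B, 8-aligned); 8..9  c  (1B, 1-aligned); 9..10  -- padding (1B); 10..12  b  (2B, 2-aligned); 12..14  d  (2B, 2-aligned); 14..16  -- padding (2B); 16..24  h  (8B, 8-aligned); sizeof = 24, alignof = 8
0..4  m18  (4B, 2-aligned)
4..28  m5  (24B, 2-aligned)
28..36  f  (8B, 2-aligned)
36..37  m10  (1B, 1-aligned)
37..38  g  (1B, 1-aligned)
38..39  m8  (1B, 1-aligned)
39..40  -- tail padding (1B)
sizeof = 40, alignof = 2
array of 6: 6 × 40 = 240

240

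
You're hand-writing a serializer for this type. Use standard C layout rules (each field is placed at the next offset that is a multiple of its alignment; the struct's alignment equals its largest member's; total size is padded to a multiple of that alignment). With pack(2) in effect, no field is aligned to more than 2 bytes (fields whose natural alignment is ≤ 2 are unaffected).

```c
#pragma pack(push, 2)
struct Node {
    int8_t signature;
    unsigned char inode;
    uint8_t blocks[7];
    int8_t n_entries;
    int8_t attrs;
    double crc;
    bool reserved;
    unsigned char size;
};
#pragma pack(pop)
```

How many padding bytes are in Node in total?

1

signature at 0 (size 1, align 1) → ends 1
inode at 1 (size 1, align 1) → ends 2
blocks at 2 (size 7, align 1) → ends 9
n_entries at 9 (size 1, align 1) → ends 10
attrs at 10 (size 1, align 1) → ends 11
pad 1 to align 2 for crc
crc at 12 (size 8, align 2) → ends 20
reserved at 20 (size 1, align 1) → ends 21
size at 21 (size 1, align 1) → ends 22
total 22 bytes, alignment 2
data bytes 21, size 22 → padding 1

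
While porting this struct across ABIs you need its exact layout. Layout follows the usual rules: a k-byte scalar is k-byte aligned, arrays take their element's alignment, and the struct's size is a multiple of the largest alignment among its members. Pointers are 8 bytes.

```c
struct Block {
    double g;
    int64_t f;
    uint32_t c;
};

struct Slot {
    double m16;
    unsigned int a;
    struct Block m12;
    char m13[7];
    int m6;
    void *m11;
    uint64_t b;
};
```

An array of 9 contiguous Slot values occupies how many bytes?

648

Block: @0: g [8B, align 8] → 8; @8: f [8B, align 8] → 16; @16: c [4B, align 4] → 20; +4 tail pad (align 8); size 24, align 8
@0: m16 [8B, align 8] → 8
@8: a [4B, align 4] → 12
+4 pad (align 8)
@16: m12 [24B, align 8] → 40
@40: m13 [7B, align 1] → 47
+1 pad (align 4)
@48: m6 [4B, align 4] → 52
+4 pad (align 8)
@56: m11 [8B, align 8] → 64
@64: b [8B, align 8] → 72
size 72, align 8
array of 9: 9 × 72 = 648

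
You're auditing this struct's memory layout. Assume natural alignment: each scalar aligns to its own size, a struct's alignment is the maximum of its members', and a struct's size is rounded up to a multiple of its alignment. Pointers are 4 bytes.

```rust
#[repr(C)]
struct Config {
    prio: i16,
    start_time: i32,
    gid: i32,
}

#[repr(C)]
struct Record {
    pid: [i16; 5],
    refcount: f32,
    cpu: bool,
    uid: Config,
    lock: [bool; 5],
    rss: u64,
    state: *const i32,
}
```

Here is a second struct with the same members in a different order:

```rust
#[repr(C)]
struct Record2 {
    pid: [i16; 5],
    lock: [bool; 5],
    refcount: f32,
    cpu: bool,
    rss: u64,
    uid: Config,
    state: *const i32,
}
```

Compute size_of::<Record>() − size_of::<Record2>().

8

Config: 0..2  prio  (2B, 2-aligned); 2..4  -- padding (2B); 4..8  start_time  (4B, 4-aligned); 8..12  gid  (4B, 4-aligned); sizeof = 12, alignof = 4
0..10  pid  (10B, 2-aligned)
10..12  -- padding (2B)
12..16  refcount  (4B, 4-aligned)
16..17  cpu  (1B, 1-aligned)
17..20  -- padding (3B)
20..32  uid  (12B, 4-aligned)
32..37  lock  (5B, 1-aligned)
37..40  -- padding (3B)
40..48  rss  (8B, 8-aligned)
48..52  state  (4B, 4-aligned)
52..56  -- tail padding (4B)
sizeof = 56, alignof = 8
— Record2 —
0..10  pid  (10B, 2-aligned)
10..15  lock  (5B, 1-aligned)
15..16  -- padding (1B)
16..20  refcount  (4B, 4-aligned)
20..21  cpu  (1B, 1-aligned)
21..24  -- padding (3B)
24..32  rss  (8B, 8-aligned)
32..44  uid  (12B, 4-aligned)
44..48  state  (4B, 4-aligned)
sizeof = 48, alignof = 8
56 − 48 = 8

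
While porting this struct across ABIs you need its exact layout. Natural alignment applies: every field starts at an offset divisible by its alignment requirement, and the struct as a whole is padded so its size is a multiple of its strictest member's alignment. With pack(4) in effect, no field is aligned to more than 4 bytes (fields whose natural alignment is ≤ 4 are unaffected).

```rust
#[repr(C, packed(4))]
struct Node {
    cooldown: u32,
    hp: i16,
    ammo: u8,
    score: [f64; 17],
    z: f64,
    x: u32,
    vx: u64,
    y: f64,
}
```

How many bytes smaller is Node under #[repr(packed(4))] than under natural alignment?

4

natural layout:
  0..4  cooldown  (4B, 4-aligned)
  4..6  hp  (2B, 2-aligned)
  6..7  ammo  (1B, 1-aligned)
  7..8  -- padding (1B)
  8..144  score  (136B, 8-aligned)
  144..152  z  (8B, 8-aligned)
  152..156  x  (4B, 4-aligned)
  156..160  -- padding (4B)
  160..168  vx  (8B, 8-aligned)
  168..176  y  (8B, 8-aligned)
  sizeof = 176, alignof = 8
packed(4) layout:
  0..4  cooldown  (4B, 4-aligned)
  4..6  hp  (2B, 2-aligned)
  6..7  ammo  (1B, 1-aligned)
  7..8  -- padding (1B)
  8..144  score  (136B, 4-aligned)
  144..152  z  (8B, 4-aligned)
  152..156  x  (4B, 4-aligned)
  156..164  vx  (8B, 4-aligned)
  164..172  y  (8B, 4-aligned)
  sizeof = 172, alignof = 4
176 − 172 = 4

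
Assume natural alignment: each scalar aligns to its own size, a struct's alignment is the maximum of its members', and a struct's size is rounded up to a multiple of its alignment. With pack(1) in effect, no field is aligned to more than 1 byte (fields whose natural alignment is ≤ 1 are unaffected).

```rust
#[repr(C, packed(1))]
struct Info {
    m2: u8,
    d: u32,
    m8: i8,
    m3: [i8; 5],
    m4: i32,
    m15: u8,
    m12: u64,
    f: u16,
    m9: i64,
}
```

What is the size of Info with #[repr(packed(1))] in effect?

34

@0: m2 [1B, align 1] → 1
@1: d [4B, align 1] → 5
@5: m8 [1B, align 1] → 6
@6: m3 [5B, align 1] → 11
@11: m4 [4B, align 1] → 15
@15: m15 [1B, align 1] → 16
@16: m12 [8B, align 1] → 24
@24: f [2B, align 1] → 26
@26: m9 [8B, align 1] → 34
size 34, align 1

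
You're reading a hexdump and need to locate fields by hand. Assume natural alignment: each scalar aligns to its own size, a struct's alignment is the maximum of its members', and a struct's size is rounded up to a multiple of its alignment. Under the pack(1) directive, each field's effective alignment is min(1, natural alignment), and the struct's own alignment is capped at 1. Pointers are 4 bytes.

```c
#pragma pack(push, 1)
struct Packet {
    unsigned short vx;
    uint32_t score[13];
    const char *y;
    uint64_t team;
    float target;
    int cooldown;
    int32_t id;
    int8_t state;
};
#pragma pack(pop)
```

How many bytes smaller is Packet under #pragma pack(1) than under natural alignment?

9

natural layout:
  0..2  vx  (2B, 2-aligned)
  2..4  -- padding (2B)
  4..56  score  (52B, 4-aligned)
  56..60  y  (4B, 4-aligned)
  60..64  -- padding (4B)
  64..72  team  (8B, 8-aligned)
  72..76  target  (4B, 4-aligned)
  76..80  cooldown  (4B, 4-aligned)
  80..84  id  (4B, 4-aligned)
  84..85  state  (1B, 1-aligned)
  85..88  -- tail padding (3B)
  sizeof = 88, alignof = 8
packed(1) layout:
  0..2  vx  (2B, 1-aligned)
  2..54  score  (52B, 1-aligned)
  54..58  y  (4B, 1-aligned)
  58..66  team  (8B, 1-aligned)
  66..70  target  (4B, 1-aligned)
  70..74  cooldown  (4B, 1-aligned)
  74..78  id  (4B, 1-aligned)
  78..79  state  (1B, 1-aligned)
  sizeof = 79, alignof = 1
88 − 79 = 9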